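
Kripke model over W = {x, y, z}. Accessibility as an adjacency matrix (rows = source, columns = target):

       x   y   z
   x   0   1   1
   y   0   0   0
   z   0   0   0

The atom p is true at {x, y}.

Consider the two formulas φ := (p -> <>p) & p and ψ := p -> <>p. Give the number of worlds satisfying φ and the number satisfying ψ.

For (p -> <>p) & p:
x: p -> <>p is T, p is T. ✓
y: p -> <>p is F, p is T. ✗
z: p -> <>p is T, p is F. ✗
— 1 world.
For p -> <>p:
x: p is T, <>p is T. ✓
y: p is T, <>p is F. ✗
z: p is F, <>p is F. ✓
— 2 worlds.

1 and 2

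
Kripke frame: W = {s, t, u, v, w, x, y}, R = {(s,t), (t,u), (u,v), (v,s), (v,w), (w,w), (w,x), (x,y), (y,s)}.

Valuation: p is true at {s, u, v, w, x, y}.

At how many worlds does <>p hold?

6

s: successors {t}; p there: t:F. ✗
t: successors {u}; p there: u:T. ✓
u: successors {v}; p there: v:T. ✓
v: successors {s, w}; p there: s:T, w:T. ✓
w: successors {w, x}; p there: w:T, x:T. ✓
x: successors {y}; p there: y:T. ✓
y: successors {s}; p there: s:T. ✓
Satisfying worlds: {t, u, v, w, x, y}.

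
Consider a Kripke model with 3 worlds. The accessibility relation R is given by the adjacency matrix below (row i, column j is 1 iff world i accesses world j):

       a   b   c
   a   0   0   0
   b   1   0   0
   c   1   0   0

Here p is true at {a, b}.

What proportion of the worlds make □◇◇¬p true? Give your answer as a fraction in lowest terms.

1/3

a: no successors, so □◇◇¬p holds vacuously. ✓
b: successors {a}; ◇◇¬p there: a:F. ✗
c: successors {a}; ◇◇¬p there: a:F. ✗
That's 1 of 3 worlds, so 1/3.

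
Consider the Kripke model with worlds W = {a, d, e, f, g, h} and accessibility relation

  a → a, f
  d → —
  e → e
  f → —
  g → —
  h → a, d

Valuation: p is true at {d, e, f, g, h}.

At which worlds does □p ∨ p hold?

a: □p is F, p is F. ✗
d: □p is T, p is T. ✓
e: □p is T, p is T. ✓
f: □p is T, p is T. ✓
g: □p is T, p is T. ✓
h: □p is F, p is T. ✓

{d, e, f, g, h}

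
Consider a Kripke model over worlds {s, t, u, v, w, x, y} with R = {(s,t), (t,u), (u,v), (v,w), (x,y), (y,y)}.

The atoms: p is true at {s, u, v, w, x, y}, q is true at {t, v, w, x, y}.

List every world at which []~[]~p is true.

s: successors {t}; ~[]~p there: t:T. ✓
t: successors {u}; ~[]~p there: u:T. ✓
u: successors {v}; ~[]~p there: v:T. ✓
v: successors {w}; ~[]~p there: w:F. ✗
w: no successors, so []~[]~p holds vacuously. ✓
x: successors {y}; ~[]~p there: y:T. ✓
y: successors {y}; ~[]~p there: y:T. ✓

{s, t, u, w, x, y}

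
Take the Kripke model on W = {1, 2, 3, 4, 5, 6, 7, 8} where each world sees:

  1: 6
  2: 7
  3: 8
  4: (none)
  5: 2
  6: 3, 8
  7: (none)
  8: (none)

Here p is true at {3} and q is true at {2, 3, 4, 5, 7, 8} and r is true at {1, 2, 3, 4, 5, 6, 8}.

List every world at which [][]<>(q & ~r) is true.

{2, 3, 4, 7, 8}

1: successors {6}; []<>(q & ~r) there: 6:F. ✗
2: successors {7}; []<>(q & ~r) there: 7:T. ✓
3: successors {8}; []<>(q & ~r) there: 8:T. ✓
4: no successors, so [][]<>(q & ~r) holds vacuously. ✓
5: successors {2}; []<>(q & ~r) there: 2:F. ✗
6: successors {3, 8}; []<>(q & ~r) there: 3:F, 8:T. ✗
7: no successors, so [][]<>(q & ~r) holds vacuously. ✓
8: no successors, so [][]<>(q & ~r) holds vacuously. ✓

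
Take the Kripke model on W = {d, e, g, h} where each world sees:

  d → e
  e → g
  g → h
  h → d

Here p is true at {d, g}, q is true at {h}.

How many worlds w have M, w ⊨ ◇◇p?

d: successors {e}; ◇p there: e:T. ✓
e: successors {g}; ◇p there: g:F. ✗
g: successors {h}; ◇p there: h:T. ✓
h: successors {d}; ◇p there: d:F. ✗
Satisfying worlds: {d, g}.

2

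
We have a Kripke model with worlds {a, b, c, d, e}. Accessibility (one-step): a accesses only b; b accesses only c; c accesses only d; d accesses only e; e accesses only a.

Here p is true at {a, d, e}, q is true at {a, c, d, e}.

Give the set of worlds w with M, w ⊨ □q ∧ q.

{c, d, e}

a: □q is F, q is T. ✗
b: □q is T, q is F. ✗
c: □q is T, q is T. ✓
d: □q is T, q is T. ✓
e: □q is T, q is T. ✓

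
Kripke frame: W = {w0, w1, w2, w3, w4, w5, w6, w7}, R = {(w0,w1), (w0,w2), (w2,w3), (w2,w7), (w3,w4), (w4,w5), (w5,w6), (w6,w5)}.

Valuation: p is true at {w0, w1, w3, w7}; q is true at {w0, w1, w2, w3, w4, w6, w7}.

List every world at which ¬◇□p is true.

w0: ◇□p is T. ✗
w1: ◇□p is F. ✓
w2: ◇□p is T. ✗
w3: ◇□p is F. ✓
w4: ◇□p is F. ✓
w5: ◇□p is F. ✓
w6: ◇□p is F. ✓
w7: ◇□p is F. ✓

{w1, w3, w4, w5, w6, w7}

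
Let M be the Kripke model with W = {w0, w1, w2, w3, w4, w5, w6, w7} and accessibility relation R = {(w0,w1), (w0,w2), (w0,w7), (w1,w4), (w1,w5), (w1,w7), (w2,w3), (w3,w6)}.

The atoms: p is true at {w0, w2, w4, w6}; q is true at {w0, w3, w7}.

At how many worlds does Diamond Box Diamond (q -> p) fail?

w0: successors {w1, w2, w7}; Box Diamond (q -> p) there: w1:F, w2:T, w7:T. ✓
w1: successors {w4, w5, w7}; Box Diamond (q -> p) there: w4:T, w5:T, w7:T. ✓
w2: successors {w3}; Box Diamond (q -> p) there: w3:F. ✗
w3: successors {w6}; Box Diamond (q -> p) there: w6:T. ✓
w4: no successors, so Diamond Box Diamond (q -> p) fails. ✗
w5: no successors, so Diamond Box Diamond (q -> p) fails. ✗
w6: no successors, so Diamond Box Diamond (q -> p) fails. ✗
w7: no successors, so Diamond Box Diamond (q -> p) fails. ✗
Satisfying worlds: {w0, w1, w3}.
So Diamond Box Diamond (q -> p) fails at the other 5 worlds.

5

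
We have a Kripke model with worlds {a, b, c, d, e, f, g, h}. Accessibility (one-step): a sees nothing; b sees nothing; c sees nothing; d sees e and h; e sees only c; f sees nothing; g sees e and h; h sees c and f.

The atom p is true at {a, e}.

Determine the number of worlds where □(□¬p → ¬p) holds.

6

a: no successors, so □(□¬p → ¬p) holds vacuously. ✓
b: no successors, so □(□¬p → ¬p) holds vacuously. ✓
c: no successors, so □(□¬p → ¬p) holds vacuously. ✓
d: successors {e, h}; □¬p → ¬p there: e:F, h:T. ✗
e: successors {c}; □¬p → ¬p there: c:T. ✓
f: no successors, so □(□¬p → ¬p) holds vacuously. ✓
g: successors {e, h}; □¬p → ¬p there: e:F, h:T. ✗
h: successors {c, f}; □¬p → ¬p there: c:T, f:T. ✓
Satisfying worlds: {a, b, c, e, f, h}.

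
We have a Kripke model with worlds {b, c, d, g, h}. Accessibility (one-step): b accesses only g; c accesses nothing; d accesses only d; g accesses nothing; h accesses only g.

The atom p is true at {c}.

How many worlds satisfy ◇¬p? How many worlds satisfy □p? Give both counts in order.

For ◇¬p:
b: successors {g}; ¬p there: g:T. ✓
c: no successors, so ◇¬p fails. ✗
d: successors {d}; ¬p there: d:T. ✓
g: no successors, so ◇¬p fails. ✗
h: successors {g}; ¬p there: g:T. ✓
— 3 worlds.
For □p:
b: successors {g}; p there: g:F. ✗
c: no successors, so □p holds vacuously. ✓
d: successors {d}; p there: d:F. ✗
g: no successors, so □p holds vacuously. ✓
h: successors {g}; p there: g:F. ✗
— 2 worlds.

3 and 2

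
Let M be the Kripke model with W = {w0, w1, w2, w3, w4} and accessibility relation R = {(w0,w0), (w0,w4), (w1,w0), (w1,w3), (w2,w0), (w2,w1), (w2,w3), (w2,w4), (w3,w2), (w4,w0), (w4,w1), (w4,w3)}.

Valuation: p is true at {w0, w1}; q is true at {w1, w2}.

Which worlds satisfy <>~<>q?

{w0, w1, w2, w4}

w0: successors {w0, w4}; ~<>q there: w0:T, w4:F. ✓
w1: successors {w0, w3}; ~<>q there: w0:T, w3:F. ✓
w2: successors {w0, w1, w3, w4}; ~<>q there: w0:T, w1:T, w3:F, w4:F. ✓
w3: successors {w2}; ~<>q there: w2:F. ✗
w4: successors {w0, w1, w3}; ~<>q there: w0:T, w1:T, w3:F. ✓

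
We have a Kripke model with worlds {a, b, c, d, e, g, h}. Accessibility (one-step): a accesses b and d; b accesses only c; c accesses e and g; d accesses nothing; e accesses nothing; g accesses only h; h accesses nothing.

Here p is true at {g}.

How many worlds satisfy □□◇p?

a: successors {b, d}; □◇p there: b:T, d:T. ✓
b: successors {c}; □◇p there: c:F. ✗
c: successors {e, g}; □◇p there: e:T, g:F. ✗
d: no successors, so □□◇p holds vacuously. ✓
e: no successors, so □□◇p holds vacuously. ✓
g: successors {h}; □◇p there: h:T. ✓
h: no successors, so □□◇p holds vacuously. ✓
Satisfying worlds: {a, d, e, g, h}.

5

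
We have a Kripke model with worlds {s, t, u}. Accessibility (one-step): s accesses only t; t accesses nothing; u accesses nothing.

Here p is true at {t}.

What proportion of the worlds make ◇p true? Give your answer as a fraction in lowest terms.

1/3

s: successors {t}; p there: t:T. ✓
t: no successors, so ◇p fails. ✗
u: no successors, so ◇p fails. ✗
That's 1 of 3 worlds, so 1/3.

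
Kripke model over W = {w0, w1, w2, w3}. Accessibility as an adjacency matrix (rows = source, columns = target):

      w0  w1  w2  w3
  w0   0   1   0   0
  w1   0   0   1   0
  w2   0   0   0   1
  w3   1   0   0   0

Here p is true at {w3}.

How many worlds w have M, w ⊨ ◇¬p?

3

w0: successors {w1}; ¬p there: w1:T. ✓
w1: successors {w2}; ¬p there: w2:T. ✓
w2: successors {w3}; ¬p there: w3:F. ✗
w3: successors {w0}; ¬p there: w0:T. ✓
Satisfying worlds: {w0, w1, w3}.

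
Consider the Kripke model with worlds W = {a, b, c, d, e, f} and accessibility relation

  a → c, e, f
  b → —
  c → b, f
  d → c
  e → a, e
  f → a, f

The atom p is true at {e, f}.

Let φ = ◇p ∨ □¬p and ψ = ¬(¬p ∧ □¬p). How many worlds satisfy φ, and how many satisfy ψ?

For ◇p ∨ □¬p:
a: ◇p is T, □¬p is F. ✓
b: ◇p is F, □¬p is T. ✓
c: ◇p is T, □¬p is F. ✓
d: ◇p is F, □¬p is T. ✓
e: ◇p is T, □¬p is F. ✓
f: ◇p is T, □¬p is F. ✓
— 6 worlds.
For ¬(¬p ∧ □¬p):
a: ¬p ∧ □¬p is F. ✓
b: ¬p ∧ □¬p is T. ✗
c: ¬p ∧ □¬p is F. ✓
d: ¬p ∧ □¬p is T. ✗
e: ¬p ∧ □¬p is F. ✓
f: ¬p ∧ □¬p is F. ✓
— 4 worlds.

6 and 4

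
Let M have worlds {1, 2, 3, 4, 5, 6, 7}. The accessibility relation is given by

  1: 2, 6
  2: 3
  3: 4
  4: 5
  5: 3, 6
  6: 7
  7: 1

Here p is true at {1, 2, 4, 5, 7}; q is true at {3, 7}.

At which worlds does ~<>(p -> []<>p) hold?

{3, 7}

1: <>(p -> []<>p) is T. ✗
2: <>(p -> []<>p) is T. ✗
3: <>(p -> []<>p) is F. ✓
4: <>(p -> []<>p) is T. ✗
5: <>(p -> []<>p) is T. ✗
6: <>(p -> []<>p) is T. ✗
7: <>(p -> []<>p) is F. ✓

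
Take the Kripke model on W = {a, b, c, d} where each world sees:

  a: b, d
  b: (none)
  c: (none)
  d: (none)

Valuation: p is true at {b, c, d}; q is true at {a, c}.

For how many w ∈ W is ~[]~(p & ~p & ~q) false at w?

a: []~(p & ~p & ~q) is T. ✗
b: []~(p & ~p & ~q) is T. ✗
c: []~(p & ~p & ~q) is T. ✗
d: []~(p & ~p & ~q) is T. ✗
Satisfying worlds: ∅.
So ~[]~(p & ~p & ~q) fails at the other 4 worlds.

4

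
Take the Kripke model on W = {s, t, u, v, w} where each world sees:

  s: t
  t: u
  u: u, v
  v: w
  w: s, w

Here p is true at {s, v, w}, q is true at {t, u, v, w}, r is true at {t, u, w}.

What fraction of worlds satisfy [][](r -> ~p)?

2/5

s: successors {t}; [](r -> ~p) there: t:T. ✓
t: successors {u}; [](r -> ~p) there: u:T. ✓
u: successors {u, v}; [](r -> ~p) there: u:T, v:F. ✗
v: successors {w}; [](r -> ~p) there: w:F. ✗
w: successors {s, w}; [](r -> ~p) there: s:T, w:F. ✗
That's 2 of 5 worlds, so 2/5.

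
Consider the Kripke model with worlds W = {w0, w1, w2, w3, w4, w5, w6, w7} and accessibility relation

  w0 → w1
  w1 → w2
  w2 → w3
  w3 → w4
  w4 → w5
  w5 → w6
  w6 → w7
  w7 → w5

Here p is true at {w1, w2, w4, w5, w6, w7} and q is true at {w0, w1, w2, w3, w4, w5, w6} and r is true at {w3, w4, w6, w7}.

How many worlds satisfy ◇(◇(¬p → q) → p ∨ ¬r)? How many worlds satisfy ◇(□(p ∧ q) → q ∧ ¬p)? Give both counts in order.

For ◇(◇(¬p → q) → p ∨ ¬r):
w0: successors {w1}; ◇(¬p → q) → p ∨ ¬r there: w1:T. ✓
w1: successors {w2}; ◇(¬p → q) → p ∨ ¬r there: w2:T. ✓
w2: successors {w3}; ◇(¬p → q) → p ∨ ¬r there: w3:F. ✗
w3: successors {w4}; ◇(¬p → q) → p ∨ ¬r there: w4:T. ✓
w4: successors {w5}; ◇(¬p → q) → p ∨ ¬r there: w5:T. ✓
w5: successors {w6}; ◇(¬p → q) → p ∨ ¬r there: w6:T. ✓
w6: successors {w7}; ◇(¬p → q) → p ∨ ¬r there: w7:T. ✓
w7: successors {w5}; ◇(¬p → q) → p ∨ ¬r there: w5:T. ✓
— 7 worlds.
For ◇(□(p ∧ q) → q ∧ ¬p):
w0: successors {w1}; □(p ∧ q) → q ∧ ¬p there: w1:F. ✗
w1: successors {w2}; □(p ∧ q) → q ∧ ¬p there: w2:T. ✓
w2: successors {w3}; □(p ∧ q) → q ∧ ¬p there: w3:T. ✓
w3: successors {w4}; □(p ∧ q) → q ∧ ¬p there: w4:F. ✗
w4: successors {w5}; □(p ∧ q) → q ∧ ¬p there: w5:F. ✗
w5: successors {w6}; □(p ∧ q) → q ∧ ¬p there: w6:T. ✓
w6: successors {w7}; □(p ∧ q) → q ∧ ¬p there: w7:F. ✗
w7: successors {w5}; □(p ∧ q) → q ∧ ¬p there: w5:F. ✗
— 3 worlds.

7 and 3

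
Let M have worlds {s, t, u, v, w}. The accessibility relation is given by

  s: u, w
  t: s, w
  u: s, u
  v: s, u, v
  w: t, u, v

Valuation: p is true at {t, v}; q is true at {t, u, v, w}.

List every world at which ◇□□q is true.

s: successors {u, w}; □□q there: u:F, w:F. ✗
t: successors {s, w}; □□q there: s:F, w:F. ✗
u: successors {s, u}; □□q there: s:F, u:F. ✗
v: successors {s, u, v}; □□q there: s:F, u:F, v:F. ✗
w: successors {t, u, v}; □□q there: t:T, u:F, v:F. ✓

{w}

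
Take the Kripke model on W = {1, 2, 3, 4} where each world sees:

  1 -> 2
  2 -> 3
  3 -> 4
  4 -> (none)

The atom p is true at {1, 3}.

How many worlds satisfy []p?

1: successors {2}; p there: 2:F. ✗
2: successors {3}; p there: 3:T. ✓
3: successors {4}; p there: 4:F. ✗
4: no successors, so []p holds vacuously. ✓
Satisfying worlds: {2, 4}.

2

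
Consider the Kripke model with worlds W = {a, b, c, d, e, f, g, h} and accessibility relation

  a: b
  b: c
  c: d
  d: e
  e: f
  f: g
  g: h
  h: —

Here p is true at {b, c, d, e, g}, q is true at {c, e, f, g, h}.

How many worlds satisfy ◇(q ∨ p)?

a: successors {b}; q ∨ p there: b:T. ✓
b: successors {c}; q ∨ p there: c:T. ✓
c: successors {d}; q ∨ p there: d:T. ✓
d: successors {e}; q ∨ p there: e:T. ✓
e: successors {f}; q ∨ p there: f:T. ✓
f: successors {g}; q ∨ p there: g:T. ✓
g: successors {h}; q ∨ p there: h:T. ✓
h: no successors, so ◇(q ∨ p) fails. ✗
Satisfying worlds: {a, b, c, d, e, f, g}.

7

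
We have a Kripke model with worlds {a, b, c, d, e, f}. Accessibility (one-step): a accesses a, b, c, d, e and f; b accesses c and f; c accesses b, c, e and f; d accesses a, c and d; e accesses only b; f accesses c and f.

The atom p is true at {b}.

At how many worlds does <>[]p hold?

2

a: successors {a, b, c, d, e, f}; []p there: a:F, b:F, c:F, d:F, e:T, f:F. ✓
b: successors {c, f}; []p there: c:F, f:F. ✗
c: successors {b, c, e, f}; []p there: b:F, c:F, e:T, f:F. ✓
d: successors {a, c, d}; []p there: a:F, c:F, d:F. ✗
e: successors {b}; []p there: b:F. ✗
f: successors {c, f}; []p there: c:F, f:F. ✗
Satisfying worlds: {a, c}.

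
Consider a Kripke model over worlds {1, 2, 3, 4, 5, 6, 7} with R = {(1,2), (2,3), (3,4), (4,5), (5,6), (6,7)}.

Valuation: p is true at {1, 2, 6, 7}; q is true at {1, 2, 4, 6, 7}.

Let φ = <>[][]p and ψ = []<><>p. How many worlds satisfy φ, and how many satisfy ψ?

4 and 3

For <>[][]p:
1: successors {2}; [][]p there: 2:F. ✗
2: successors {3}; [][]p there: 3:F. ✗
3: successors {4}; [][]p there: 4:T. ✓
4: successors {5}; [][]p there: 5:T. ✓
5: successors {6}; [][]p there: 6:T. ✓
6: successors {7}; [][]p there: 7:T. ✓
7: no successors, so <>[][]p fails. ✗
— 4 worlds.
For []<><>p:
1: successors {2}; <><>p there: 2:F. ✗
2: successors {3}; <><>p there: 3:F. ✗
3: successors {4}; <><>p there: 4:T. ✓
4: successors {5}; <><>p there: 5:T. ✓
5: successors {6}; <><>p there: 6:F. ✗
6: successors {7}; <><>p there: 7:F. ✗
7: no successors, so []<><>p holds vacuously. ✓
— 3 worlds.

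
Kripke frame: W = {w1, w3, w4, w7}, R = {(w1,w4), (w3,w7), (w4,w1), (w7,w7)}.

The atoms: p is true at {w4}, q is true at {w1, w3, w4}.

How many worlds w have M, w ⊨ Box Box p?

w1: successors {w4}; Box p there: w4:F. ✗
w3: successors {w7}; Box p there: w7:F. ✗
w4: successors {w1}; Box p there: w1:T. ✓
w7: successors {w7}; Box p there: w7:F. ✗
Satisfying worlds: {w4}.

1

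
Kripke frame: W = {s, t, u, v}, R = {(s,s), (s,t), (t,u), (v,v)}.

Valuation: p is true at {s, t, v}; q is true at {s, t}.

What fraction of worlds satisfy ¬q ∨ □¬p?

s: ¬q is F, □¬p is F. ✗
t: ¬q is F, □¬p is T. ✓
u: ¬q is T, □¬p is T. ✓
v: ¬q is T, □¬p is F. ✓
That's 3 of 4 worlds, so 3/4.

3/4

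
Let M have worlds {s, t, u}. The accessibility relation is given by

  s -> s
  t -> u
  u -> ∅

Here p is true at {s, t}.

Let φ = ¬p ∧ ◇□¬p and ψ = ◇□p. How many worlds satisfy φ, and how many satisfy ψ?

For ¬p ∧ ◇□¬p:
s: ¬p is F, ◇□¬p is F. ✗
t: ¬p is F, ◇□¬p is T. ✗
u: ¬p is T, ◇□¬p is F. ✗
— 0 worlds.
For ◇□p:
s: successors {s}; □p there: s:T. ✓
t: successors {u}; □p there: u:T. ✓
u: no successors, so ◇□p fails. ✗
— 2 worlds.

0 and 2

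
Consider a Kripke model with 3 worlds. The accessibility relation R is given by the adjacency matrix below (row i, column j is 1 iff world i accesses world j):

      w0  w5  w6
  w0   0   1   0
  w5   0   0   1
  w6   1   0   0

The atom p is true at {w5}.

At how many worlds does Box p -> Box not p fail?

w0: Box p is T, Box not p is F. ✗
w5: Box p is F, Box not p is T. ✓
w6: Box p is F, Box not p is T. ✓
Satisfying worlds: {w5, w6}.
So Box p -> Box not p fails at the other 1 world.

1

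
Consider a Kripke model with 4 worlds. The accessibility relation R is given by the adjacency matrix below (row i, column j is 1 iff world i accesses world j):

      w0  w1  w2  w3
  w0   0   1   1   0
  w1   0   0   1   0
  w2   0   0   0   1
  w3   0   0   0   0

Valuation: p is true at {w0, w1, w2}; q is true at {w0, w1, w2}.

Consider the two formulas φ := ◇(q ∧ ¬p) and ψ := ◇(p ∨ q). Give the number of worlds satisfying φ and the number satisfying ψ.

0 and 2

For ◇(q ∧ ¬p):
w0: successors {w1, w2}; q ∧ ¬p there: w1:F, w2:F. ✗
w1: successors {w2}; q ∧ ¬p there: w2:F. ✗
w2: successors {w3}; q ∧ ¬p there: w3:F. ✗
w3: no successors, so ◇(q ∧ ¬p) fails. ✗
— 0 worlds.
For ◇(p ∨ q):
w0: successors {w1, w2}; p ∨ q there: w1:T, w2:T. ✓
w1: successors {w2}; p ∨ q there: w2:T. ✓
w2: successors {w3}; p ∨ q there: w3:F. ✗
w3: no successors, so ◇(p ∨ q) fails. ✗
— 2 worlds.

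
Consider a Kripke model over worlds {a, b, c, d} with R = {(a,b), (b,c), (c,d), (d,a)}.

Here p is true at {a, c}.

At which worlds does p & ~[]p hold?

{a, c}

a: p is T, ~[]p is T. ✓
b: p is F, ~[]p is F. ✗
c: p is T, ~[]p is T. ✓
d: p is F, ~[]p is F. ✗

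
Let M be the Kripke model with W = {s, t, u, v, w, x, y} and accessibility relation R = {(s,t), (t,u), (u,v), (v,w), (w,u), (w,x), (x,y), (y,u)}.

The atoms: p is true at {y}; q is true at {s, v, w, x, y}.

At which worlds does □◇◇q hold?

{s, t, u, v, x, y}

s: successors {t}; ◇◇q there: t:T. ✓
t: successors {u}; ◇◇q there: u:T. ✓
u: successors {v}; ◇◇q there: v:T. ✓
v: successors {w}; ◇◇q there: w:T. ✓
w: successors {u, x}; ◇◇q there: u:T, x:F. ✗
x: successors {y}; ◇◇q there: y:T. ✓
y: successors {u}; ◇◇q there: u:T. ✓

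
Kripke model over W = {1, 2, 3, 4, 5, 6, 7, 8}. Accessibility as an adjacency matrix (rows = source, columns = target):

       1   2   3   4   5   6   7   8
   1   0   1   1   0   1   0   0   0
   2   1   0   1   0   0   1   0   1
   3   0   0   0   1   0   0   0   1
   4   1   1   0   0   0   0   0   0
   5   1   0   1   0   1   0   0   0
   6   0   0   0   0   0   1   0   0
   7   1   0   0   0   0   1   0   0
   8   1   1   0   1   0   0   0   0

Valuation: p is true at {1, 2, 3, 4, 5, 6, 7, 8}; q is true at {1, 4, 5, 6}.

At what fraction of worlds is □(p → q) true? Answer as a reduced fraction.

1: successors {2, 3, 5}; p → q there: 2:F, 3:F, 5:T. ✗
2: successors {1, 3, 6, 8}; p → q there: 1:T, 3:F, 6:T, 8:F. ✗
3: successors {4, 8}; p → q there: 4:T, 8:F. ✗
4: successors {1, 2}; p → q there: 1:T, 2:F. ✗
5: successors {1, 3, 5}; p → q there: 1:T, 3:F, 5:T. ✗
6: successors {6}; p → q there: 6:T. ✓
7: successors {1, 6}; p → q there: 1:T, 6:T. ✓
8: successors {1, 2, 4}; p → q there: 1:T, 2:F, 4:T. ✗
That's 2 of 8 worlds, so 2/8 = 1/4.

1/4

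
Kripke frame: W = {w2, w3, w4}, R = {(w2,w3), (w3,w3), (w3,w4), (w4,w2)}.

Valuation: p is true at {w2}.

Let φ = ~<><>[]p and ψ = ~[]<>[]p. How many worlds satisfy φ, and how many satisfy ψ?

1 and 2

For ~<><>[]p:
w2: <><>[]p is T. ✗
w3: <><>[]p is T. ✗
w4: <><>[]p is F. ✓
— 1 world.
For ~[]<>[]p:
w2: []<>[]p is T. ✗
w3: []<>[]p is F. ✓
w4: []<>[]p is F. ✓
— 2 worlds.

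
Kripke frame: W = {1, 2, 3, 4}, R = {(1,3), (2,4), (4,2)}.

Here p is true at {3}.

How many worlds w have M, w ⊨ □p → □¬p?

3

1: □p is T, □¬p is F. ✗
2: □p is F, □¬p is T. ✓
3: □p is T, □¬p is T. ✓
4: □p is F, □¬p is T. ✓
Satisfying worlds: {2, 3, 4}.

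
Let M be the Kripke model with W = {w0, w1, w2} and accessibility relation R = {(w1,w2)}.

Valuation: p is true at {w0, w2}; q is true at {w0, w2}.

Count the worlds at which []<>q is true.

w0: no successors, so []<>q holds vacuously. ✓
w1: successors {w2}; <>q there: w2:F. ✗
w2: no successors, so []<>q holds vacuously. ✓
Satisfying worlds: {w0, w2}.

2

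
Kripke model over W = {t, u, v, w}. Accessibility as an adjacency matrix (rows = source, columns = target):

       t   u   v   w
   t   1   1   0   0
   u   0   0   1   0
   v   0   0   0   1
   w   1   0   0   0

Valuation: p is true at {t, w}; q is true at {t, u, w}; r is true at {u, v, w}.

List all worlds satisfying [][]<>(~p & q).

t: successors {t, u}; []<>(~p & q) there: t:F, u:F. ✗
u: successors {v}; []<>(~p & q) there: v:F. ✗
v: successors {w}; []<>(~p & q) there: w:T. ✓
w: successors {t}; []<>(~p & q) there: t:F. ✗

{v}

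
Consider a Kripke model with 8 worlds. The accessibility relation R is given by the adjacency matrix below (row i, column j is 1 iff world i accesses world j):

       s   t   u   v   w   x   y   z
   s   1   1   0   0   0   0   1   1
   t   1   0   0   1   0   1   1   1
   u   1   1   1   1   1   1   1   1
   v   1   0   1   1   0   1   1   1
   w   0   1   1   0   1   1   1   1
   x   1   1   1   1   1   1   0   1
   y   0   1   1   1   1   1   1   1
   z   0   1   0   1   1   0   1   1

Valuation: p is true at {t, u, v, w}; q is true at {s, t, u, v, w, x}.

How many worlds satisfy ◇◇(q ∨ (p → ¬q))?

8

s: successors {s, t, y, z}; ◇(q ∨ (p → ¬q)) there: s:T, t:T, y:T, z:T. ✓
t: successors {s, v, x, y, z}; ◇(q ∨ (p → ¬q)) there: s:T, v:T, x:T, y:T, z:T. ✓
u: successors {s, t, u, v, w, x, y, z}; ◇(q ∨ (p → ¬q)) there: s:T, t:T, u:T, v:T, w:T, x:T, y:T, z:T. ✓
v: successors {s, u, v, x, y, z}; ◇(q ∨ (p → ¬q)) there: s:T, u:T, v:T, x:T, y:T, z:T. ✓
w: successors {t, u, w, x, y, z}; ◇(q ∨ (p → ¬q)) there: t:T, u:T, w:T, x:T, y:T, z:T. ✓
x: successors {s, t, u, v, w, x, z}; ◇(q ∨ (p → ¬q)) there: s:T, t:T, u:T, v:T, w:T, x:T, z:T. ✓
y: successors {t, u, v, w, x, y, z}; ◇(q ∨ (p → ¬q)) there: t:T, u:T, v:T, w:T, x:T, y:T, z:T. ✓
z: successors {t, v, w, y, z}; ◇(q ∨ (p → ¬q)) there: t:T, v:T, w:T, y:T, z:T. ✓
Satisfying worlds: {s, t, u, v, w, x, y, z}.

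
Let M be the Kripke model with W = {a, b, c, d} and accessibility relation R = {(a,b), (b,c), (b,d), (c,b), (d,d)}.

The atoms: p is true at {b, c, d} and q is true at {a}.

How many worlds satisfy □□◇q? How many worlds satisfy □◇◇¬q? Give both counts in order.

0 and 4

For □□◇q:
a: successors {b}; □◇q there: b:F. ✗
b: successors {c, d}; □◇q there: c:F, d:F. ✗
c: successors {b}; □◇q there: b:F. ✗
d: successors {d}; □◇q there: d:F. ✗
— 0 worlds.
For □◇◇¬q:
a: successors {b}; ◇◇¬q there: b:T. ✓
b: successors {c, d}; ◇◇¬q there: c:T, d:T. ✓
c: successors {b}; ◇◇¬q there: b:T. ✓
d: successors {d}; ◇◇¬q there: d:T. ✓
— 4 worlds.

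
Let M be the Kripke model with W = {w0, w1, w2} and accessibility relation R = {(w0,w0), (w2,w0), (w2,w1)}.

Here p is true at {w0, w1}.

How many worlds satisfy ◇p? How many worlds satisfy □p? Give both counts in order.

For ◇p:
w0: successors {w0}; p there: w0:T. ✓
w1: no successors, so ◇p fails. ✗
w2: successors {w0, w1}; p there: w0:T, w1:T. ✓
— 2 worlds.
For □p:
w0: successors {w0}; p there: w0:T. ✓
w1: no successors, so □p holds vacuously. ✓
w2: successors {w0, w1}; p there: w0:T, w1:T. ✓
— 3 worlds.

2 and 3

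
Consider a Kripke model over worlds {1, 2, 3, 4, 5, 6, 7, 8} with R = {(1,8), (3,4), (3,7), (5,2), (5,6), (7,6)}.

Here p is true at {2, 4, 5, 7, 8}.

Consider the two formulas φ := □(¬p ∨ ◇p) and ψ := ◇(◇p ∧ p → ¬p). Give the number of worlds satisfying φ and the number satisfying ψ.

For □(¬p ∨ ◇p):
1: successors {8}; ¬p ∨ ◇p there: 8:F. ✗
2: no successors, so □(¬p ∨ ◇p) holds vacuously. ✓
3: successors {4, 7}; ¬p ∨ ◇p there: 4:F, 7:F. ✗
4: no successors, so □(¬p ∨ ◇p) holds vacuously. ✓
5: successors {2, 6}; ¬p ∨ ◇p there: 2:F, 6:T. ✗
6: no successors, so □(¬p ∨ ◇p) holds vacuously. ✓
7: successors {6}; ¬p ∨ ◇p there: 6:T. ✓
8: no successors, so □(¬p ∨ ◇p) holds vacuously. ✓
— 5 worlds.
For ◇(◇p ∧ p → ¬p):
1: successors {8}; ◇p ∧ p → ¬p there: 8:T. ✓
2: no successors, so ◇(◇p ∧ p → ¬p) fails. ✗
3: successors {4, 7}; ◇p ∧ p → ¬p there: 4:T, 7:T. ✓
4: no successors, so ◇(◇p ∧ p → ¬p) fails. ✗
5: successors {2, 6}; ◇p ∧ p → ¬p there: 2:T, 6:T. ✓
6: no successors, so ◇(◇p ∧ p → ¬p) fails. ✗
7: successors {6}; ◇p ∧ p → ¬p there: 6:T. ✓
8: no successors, so ◇(◇p ∧ p → ¬p) fails. ✗
— 4 worlds.

5 and 4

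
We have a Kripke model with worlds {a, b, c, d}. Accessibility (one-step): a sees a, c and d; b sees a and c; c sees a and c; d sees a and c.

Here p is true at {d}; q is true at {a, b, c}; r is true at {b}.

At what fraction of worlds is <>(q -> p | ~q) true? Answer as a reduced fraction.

a: successors {a, c, d}; q -> p | ~q there: a:F, c:F, d:T. ✓
b: successors {a, c}; q -> p | ~q there: a:F, c:F. ✗
c: successors {a, c}; q -> p | ~q there: a:F, c:F. ✗
d: successors {a, c}; q -> p | ~q there: a:F, c:F. ✗
That's 1 of 4 worlds, so 1/4.

1/4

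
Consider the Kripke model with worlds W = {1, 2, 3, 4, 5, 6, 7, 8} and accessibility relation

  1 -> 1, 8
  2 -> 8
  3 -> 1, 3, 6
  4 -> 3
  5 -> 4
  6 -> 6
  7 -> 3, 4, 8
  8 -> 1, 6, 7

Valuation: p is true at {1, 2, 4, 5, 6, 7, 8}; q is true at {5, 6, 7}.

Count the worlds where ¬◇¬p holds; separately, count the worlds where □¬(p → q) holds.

For ¬◇¬p:
1: ◇¬p is F. ✓
2: ◇¬p is F. ✓
3: ◇¬p is T. ✗
4: ◇¬p is T. ✗
5: ◇¬p is F. ✓
6: ◇¬p is F. ✓
7: ◇¬p is T. ✗
8: ◇¬p is F. ✓
— 5 worlds.
For □¬(p → q):
1: successors {1, 8}; ¬(p → q) there: 1:T, 8:T. ✓
2: successors {8}; ¬(p → q) there: 8:T. ✓
3: successors {1, 3, 6}; ¬(p → q) there: 1:T, 3:F, 6:F. ✗
4: successors {3}; ¬(p → q) there: 3:F. ✗
5: successors {4}; ¬(p → q) there: 4:T. ✓
6: successors {6}; ¬(p → q) there: 6:F. ✗
7: successors {3, 4, 8}; ¬(p → q) there: 3:F, 4:T, 8:T. ✗
8: successors {1, 6, 7}; ¬(p → q) there: 1:T, 6:F, 7:F. ✗
— 3 worlds.

5 and 3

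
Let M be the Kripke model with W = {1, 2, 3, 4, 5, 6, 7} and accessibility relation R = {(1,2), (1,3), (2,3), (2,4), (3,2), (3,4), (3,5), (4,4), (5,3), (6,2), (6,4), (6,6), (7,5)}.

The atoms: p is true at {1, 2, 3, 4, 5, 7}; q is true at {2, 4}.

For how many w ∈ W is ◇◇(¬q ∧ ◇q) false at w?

3

1: successors {2, 3}; ◇(¬q ∧ ◇q) there: 2:T, 3:F. ✓
2: successors {3, 4}; ◇(¬q ∧ ◇q) there: 3:F, 4:F. ✗
3: successors {2, 4, 5}; ◇(¬q ∧ ◇q) there: 2:T, 4:F, 5:T. ✓
4: successors {4}; ◇(¬q ∧ ◇q) there: 4:F. ✗
5: successors {3}; ◇(¬q ∧ ◇q) there: 3:F. ✗
6: successors {2, 4, 6}; ◇(¬q ∧ ◇q) there: 2:T, 4:F, 6:T. ✓
7: successors {5}; ◇(¬q ∧ ◇q) there: 5:T. ✓
Satisfying worlds: {1, 3, 6, 7}.
So ◇◇(¬q ∧ ◇q) fails at the other 3 worlds.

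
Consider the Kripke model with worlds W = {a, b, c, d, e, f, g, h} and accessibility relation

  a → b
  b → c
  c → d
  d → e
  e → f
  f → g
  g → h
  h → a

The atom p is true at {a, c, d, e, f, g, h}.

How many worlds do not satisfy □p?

1

a: successors {b}; p there: b:F. ✗
b: successors {c}; p there: c:T. ✓
c: successors {d}; p there: d:T. ✓
d: successors {e}; p there: e:T. ✓
e: successors {f}; p there: f:T. ✓
f: successors {g}; p there: g:T. ✓
g: successors {h}; p there: h:T. ✓
h: successors {a}; p there: a:T. ✓
Satisfying worlds: {b, c, d, e, f, g, h}.
So □p fails at the other 1 world.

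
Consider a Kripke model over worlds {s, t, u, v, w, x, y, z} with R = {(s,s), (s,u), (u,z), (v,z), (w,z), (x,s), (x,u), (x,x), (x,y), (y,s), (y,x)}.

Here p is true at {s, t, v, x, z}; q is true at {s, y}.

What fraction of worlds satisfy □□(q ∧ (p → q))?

5/8

s: successors {s, u}; □(q ∧ (p → q)) there: s:F, u:F. ✗
t: no successors, so □□(q ∧ (p → q)) holds vacuously. ✓
u: successors {z}; □(q ∧ (p → q)) there: z:T. ✓
v: successors {z}; □(q ∧ (p → q)) there: z:T. ✓
w: successors {z}; □(q ∧ (p → q)) there: z:T. ✓
x: successors {s, u, x, y}; □(q ∧ (p → q)) there: s:F, u:F, x:F, y:F. ✗
y: successors {s, x}; □(q ∧ (p → q)) there: s:F, x:F. ✗
z: no successors, so □□(q ∧ (p → q)) holds vacuously. ✓
That's 5 of 8 worlds, so 5/8.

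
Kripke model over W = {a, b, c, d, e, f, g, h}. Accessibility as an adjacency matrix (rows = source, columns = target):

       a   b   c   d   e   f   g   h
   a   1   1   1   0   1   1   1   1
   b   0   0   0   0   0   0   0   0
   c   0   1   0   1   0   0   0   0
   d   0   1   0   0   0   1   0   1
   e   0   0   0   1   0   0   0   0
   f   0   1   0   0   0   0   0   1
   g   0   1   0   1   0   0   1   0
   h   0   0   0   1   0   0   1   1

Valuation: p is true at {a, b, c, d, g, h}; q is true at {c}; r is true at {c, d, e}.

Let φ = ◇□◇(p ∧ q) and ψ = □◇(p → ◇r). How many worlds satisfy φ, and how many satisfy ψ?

5 and 3

For ◇□◇(p ∧ q):
a: successors {a, b, c, e, f, g, h}; □◇(p ∧ q) there: a:F, b:T, c:F, e:F, f:F, g:F, h:F. ✓
b: no successors, so ◇□◇(p ∧ q) fails. ✗
c: successors {b, d}; □◇(p ∧ q) there: b:T, d:F. ✓
d: successors {b, f, h}; □◇(p ∧ q) there: b:T, f:F, h:F. ✓
e: successors {d}; □◇(p ∧ q) there: d:F. ✗
f: successors {b, h}; □◇(p ∧ q) there: b:T, h:F. ✓
g: successors {b, d, g}; □◇(p ∧ q) there: b:T, d:F, g:F. ✓
h: successors {d, g, h}; □◇(p ∧ q) there: d:F, g:F, h:F. ✗
— 5 worlds.
For □◇(p → ◇r):
a: successors {a, b, c, e, f, g, h}; ◇(p → ◇r) there: a:T, b:F, c:F, e:F, f:T, g:T, h:T. ✗
b: no successors, so □◇(p → ◇r) holds vacuously. ✓
c: successors {b, d}; ◇(p → ◇r) there: b:F, d:T. ✗
d: successors {b, f, h}; ◇(p → ◇r) there: b:F, f:T, h:T. ✗
e: successors {d}; ◇(p → ◇r) there: d:T. ✓
f: successors {b, h}; ◇(p → ◇r) there: b:F, h:T. ✗
g: successors {b, d, g}; ◇(p → ◇r) there: b:F, d:T, g:T. ✗
h: successors {d, g, h}; ◇(p → ◇r) there: d:T, g:T, h:T. ✓
— 3 worlds.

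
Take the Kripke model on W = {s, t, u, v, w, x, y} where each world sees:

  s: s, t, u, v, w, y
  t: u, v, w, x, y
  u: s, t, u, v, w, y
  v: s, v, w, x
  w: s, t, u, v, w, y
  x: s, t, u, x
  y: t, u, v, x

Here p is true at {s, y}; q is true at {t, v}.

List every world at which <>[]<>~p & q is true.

{t, v}

s: <>[]<>~p is T, q is F. ✗
t: <>[]<>~p is T, q is T. ✓
u: <>[]<>~p is T, q is F. ✗
v: <>[]<>~p is T, q is T. ✓
w: <>[]<>~p is T, q is F. ✗
x: <>[]<>~p is T, q is F. ✗
y: <>[]<>~p is T, q is F. ✗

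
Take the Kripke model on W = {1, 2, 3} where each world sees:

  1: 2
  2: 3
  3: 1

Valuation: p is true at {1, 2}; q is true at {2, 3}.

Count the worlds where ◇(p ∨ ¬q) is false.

1: successors {2}; p ∨ ¬q there: 2:T. ✓
2: successors {3}; p ∨ ¬q there: 3:F. ✗
3: successors {1}; p ∨ ¬q there: 1:T. ✓
Satisfying worlds: {1, 3}.
So ◇(p ∨ ¬q) fails at the other 1 world.

1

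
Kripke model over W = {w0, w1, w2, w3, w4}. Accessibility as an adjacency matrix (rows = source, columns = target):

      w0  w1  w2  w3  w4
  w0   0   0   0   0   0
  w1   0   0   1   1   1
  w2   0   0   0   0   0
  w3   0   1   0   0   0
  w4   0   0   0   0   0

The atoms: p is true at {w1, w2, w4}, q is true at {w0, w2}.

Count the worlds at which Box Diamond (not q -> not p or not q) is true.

4

w0: no successors, so Box Diamond (not q -> not p or not q) holds vacuously. ✓
w1: successors {w2, w3, w4}; Diamond (not q -> not p or not q) there: w2:F, w3:T, w4:F. ✗
w2: no successors, so Box Diamond (not q -> not p or not q) holds vacuously. ✓
w3: successors {w1}; Diamond (not q -> not p or not q) there: w1:T. ✓
w4: no successors, so Box Diamond (not q -> not p or not q) holds vacuously. ✓
Satisfying worlds: {w0, w2, w3, w4}.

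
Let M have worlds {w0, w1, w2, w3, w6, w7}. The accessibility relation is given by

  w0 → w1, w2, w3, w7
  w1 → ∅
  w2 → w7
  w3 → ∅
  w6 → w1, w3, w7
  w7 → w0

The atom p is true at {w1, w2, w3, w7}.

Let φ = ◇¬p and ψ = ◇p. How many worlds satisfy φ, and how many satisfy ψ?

1 and 3

For ◇¬p:
w0: successors {w1, w2, w3, w7}; ¬p there: w1:F, w2:F, w3:F, w7:F. ✗
w1: no successors, so ◇¬p fails. ✗
w2: successors {w7}; ¬p there: w7:F. ✗
w3: no successors, so ◇¬p fails. ✗
w6: successors {w1, w3, w7}; ¬p there: w1:F, w3:F, w7:F. ✗
w7: successors {w0}; ¬p there: w0:T. ✓
— 1 world.
For ◇p:
w0: successors {w1, w2, w3, w7}; p there: w1:T, w2:T, w3:T, w7:T. ✓
w1: no successors, so ◇p fails. ✗
w2: successors {w7}; p there: w7:T. ✓
w3: no successors, so ◇p fails. ✗
w6: successors {w1, w3, w7}; p there: w1:T, w3:T, w7:T. ✓
w7: successors {w0}; p there: w0:F. ✗
— 3 worlds.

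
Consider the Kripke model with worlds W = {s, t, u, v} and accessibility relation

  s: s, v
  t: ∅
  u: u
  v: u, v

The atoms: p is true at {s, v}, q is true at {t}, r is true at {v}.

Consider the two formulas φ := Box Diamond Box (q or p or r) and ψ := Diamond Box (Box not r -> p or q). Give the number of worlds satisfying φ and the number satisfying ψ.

For Box Diamond Box (q or p or r):
s: successors {s, v}; Diamond Box (q or p or r) there: s:T, v:F. ✗
t: no successors, so Box Diamond Box (q or p or r) holds vacuously. ✓
u: successors {u}; Diamond Box (q or p or r) there: u:F. ✗
v: successors {u, v}; Diamond Box (q or p or r) there: u:F, v:F. ✗
— 1 world.
For Diamond Box (Box not r -> p or q):
s: successors {s, v}; Box (Box not r -> p or q) there: s:T, v:F. ✓
t: no successors, so Diamond Box (Box not r -> p or q) fails. ✗
u: successors {u}; Box (Box not r -> p or q) there: u:F. ✗
v: successors {u, v}; Box (Box not r -> p or q) there: u:F, v:F. ✗
— 1 world.

1 and 1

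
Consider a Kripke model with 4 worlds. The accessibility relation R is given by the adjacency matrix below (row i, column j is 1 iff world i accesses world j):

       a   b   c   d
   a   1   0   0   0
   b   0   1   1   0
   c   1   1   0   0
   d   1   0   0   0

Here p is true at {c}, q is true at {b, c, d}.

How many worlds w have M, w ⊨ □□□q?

a: successors {a}; □□q there: a:F. ✗
b: successors {b, c}; □□q there: b:F, c:F. ✗
c: successors {a, b}; □□q there: a:F, b:F. ✗
d: successors {a}; □□q there: a:F. ✗
Satisfying worlds: ∅.

0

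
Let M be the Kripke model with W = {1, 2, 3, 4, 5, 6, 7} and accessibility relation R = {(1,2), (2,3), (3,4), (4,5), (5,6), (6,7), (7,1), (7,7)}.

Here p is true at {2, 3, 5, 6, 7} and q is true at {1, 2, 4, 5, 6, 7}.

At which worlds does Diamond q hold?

1: successors {2}; q there: 2:T. ✓
2: successors {3}; q there: 3:F. ✗
3: successors {4}; q there: 4:T. ✓
4: successors {5}; q there: 5:T. ✓
5: successors {6}; q there: 6:T. ✓
6: successors {7}; q there: 7:T. ✓
7: successors {1, 7}; q there: 1:T, 7:T. ✓

{1, 3, 4, 5, 6, 7}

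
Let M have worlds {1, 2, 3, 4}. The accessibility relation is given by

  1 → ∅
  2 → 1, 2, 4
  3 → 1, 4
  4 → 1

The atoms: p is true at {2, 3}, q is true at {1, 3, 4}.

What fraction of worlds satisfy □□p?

1: no successors, so □□p holds vacuously. ✓
2: successors {1, 2, 4}; □p there: 1:T, 2:F, 4:F. ✗
3: successors {1, 4}; □p there: 1:T, 4:F. ✗
4: successors {1}; □p there: 1:T. ✓
That's 2 of 4 worlds, so 2/4 = 1/2.

1/2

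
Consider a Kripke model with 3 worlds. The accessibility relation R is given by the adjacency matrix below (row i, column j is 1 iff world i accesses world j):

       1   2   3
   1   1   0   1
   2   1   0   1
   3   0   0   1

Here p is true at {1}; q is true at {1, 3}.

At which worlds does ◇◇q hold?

1: successors {1, 3}; ◇q there: 1:T, 3:T. ✓
2: successors {1, 3}; ◇q there: 1:T, 3:T. ✓
3: successors {3}; ◇q there: 3:T. ✓

{1, 2, 3}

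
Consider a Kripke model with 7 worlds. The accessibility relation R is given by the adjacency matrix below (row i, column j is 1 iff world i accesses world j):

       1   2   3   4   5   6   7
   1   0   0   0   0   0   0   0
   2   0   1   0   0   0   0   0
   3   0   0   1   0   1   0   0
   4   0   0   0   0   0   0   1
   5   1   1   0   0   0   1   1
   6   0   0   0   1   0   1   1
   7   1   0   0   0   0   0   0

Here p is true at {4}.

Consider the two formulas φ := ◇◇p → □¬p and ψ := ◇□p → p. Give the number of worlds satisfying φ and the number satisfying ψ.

6 and 5

For ◇◇p → □¬p:
1: ◇◇p is F, □¬p is T. ✓
2: ◇◇p is F, □¬p is T. ✓
3: ◇◇p is F, □¬p is T. ✓
4: ◇◇p is F, □¬p is T. ✓
5: ◇◇p is T, □¬p is T. ✓
6: ◇◇p is T, □¬p is F. ✗
7: ◇◇p is F, □¬p is T. ✓
— 6 worlds.
For ◇□p → p:
1: ◇□p is F, p is F. ✓
2: ◇□p is F, p is F. ✓
3: ◇□p is F, p is F. ✓
4: ◇□p is F, p is T. ✓
5: ◇□p is T, p is F. ✗
6: ◇□p is F, p is F. ✓
7: ◇□p is T, p is F. ✗
— 5 worlds.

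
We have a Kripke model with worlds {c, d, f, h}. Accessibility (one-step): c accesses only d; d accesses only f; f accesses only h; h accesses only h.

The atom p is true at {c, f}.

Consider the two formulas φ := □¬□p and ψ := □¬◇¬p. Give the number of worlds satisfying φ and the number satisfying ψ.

3 and 1

For □¬□p:
c: successors {d}; ¬□p there: d:F. ✗
d: successors {f}; ¬□p there: f:T. ✓
f: successors {h}; ¬□p there: h:T. ✓
h: successors {h}; ¬□p there: h:T. ✓
— 3 worlds.
For □¬◇¬p:
c: successors {d}; ¬◇¬p there: d:T. ✓
d: successors {f}; ¬◇¬p there: f:F. ✗
f: successors {h}; ¬◇¬p there: h:F. ✗
h: successors {h}; ¬◇¬p there: h:F. ✗
— 1 world.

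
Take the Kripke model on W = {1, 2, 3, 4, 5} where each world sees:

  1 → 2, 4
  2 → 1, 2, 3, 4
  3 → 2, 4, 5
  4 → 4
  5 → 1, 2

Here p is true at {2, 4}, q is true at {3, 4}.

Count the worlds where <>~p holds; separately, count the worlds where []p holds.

3 and 2

For <>~p:
1: successors {2, 4}; ~p there: 2:F, 4:F. ✗
2: successors {1, 2, 3, 4}; ~p there: 1:T, 2:F, 3:T, 4:F. ✓
3: successors {2, 4, 5}; ~p there: 2:F, 4:F, 5:T. ✓
4: successors {4}; ~p there: 4:F. ✗
5: successors {1, 2}; ~p there: 1:T, 2:F. ✓
— 3 worlds.
For []p:
1: successors {2, 4}; p there: 2:T, 4:T. ✓
2: successors {1, 2, 3, 4}; p there: 1:F, 2:T, 3:F, 4:T. ✗
3: successors {2, 4, 5}; p there: 2:T, 4:T, 5:F. ✗
4: successors {4}; p there: 4:T. ✓
5: successors {1, 2}; p there: 1:F, 2:T. ✗
— 2 worlds.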